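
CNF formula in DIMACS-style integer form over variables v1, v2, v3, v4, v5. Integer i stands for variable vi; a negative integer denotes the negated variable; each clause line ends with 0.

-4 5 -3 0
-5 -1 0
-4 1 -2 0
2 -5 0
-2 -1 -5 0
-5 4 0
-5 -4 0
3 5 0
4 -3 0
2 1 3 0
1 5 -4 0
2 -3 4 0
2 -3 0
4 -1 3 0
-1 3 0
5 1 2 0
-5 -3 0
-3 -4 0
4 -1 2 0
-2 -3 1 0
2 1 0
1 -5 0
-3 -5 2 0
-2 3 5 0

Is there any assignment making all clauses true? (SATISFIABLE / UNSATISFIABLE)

v3 = True:
  propagation gives v4=True; an empty clause results — contradiction.
v3 = False:
  propagation gives v5=True, v1=False; an empty clause results — contradiction.
Every branch closes, so no satisfying assignment exists.

UNSATISFIABLE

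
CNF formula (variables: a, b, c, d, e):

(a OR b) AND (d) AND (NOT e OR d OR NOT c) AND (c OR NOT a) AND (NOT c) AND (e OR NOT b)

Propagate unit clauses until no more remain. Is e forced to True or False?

True

(d) stands alone — d = True.
(NOT c) stands alone — c = False.
(c OR NOT a): since c = False, the clause reduces to (NOT a). a = False.
In (a OR b), a is now false; b must hold, so b = True.
(NOT b OR e) with b = True leaves only e, so e = True.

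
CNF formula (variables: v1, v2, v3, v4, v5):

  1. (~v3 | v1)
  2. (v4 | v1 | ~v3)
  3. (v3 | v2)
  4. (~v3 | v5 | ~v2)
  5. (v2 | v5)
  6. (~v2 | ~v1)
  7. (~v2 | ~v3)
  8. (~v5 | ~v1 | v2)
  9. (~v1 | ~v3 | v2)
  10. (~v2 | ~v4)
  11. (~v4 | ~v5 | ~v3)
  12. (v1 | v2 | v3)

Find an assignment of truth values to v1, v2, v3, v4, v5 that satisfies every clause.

Branch on v1: take v1 = False.
  then v3 is forced to False.
  then v2 is forced to True.
  then v4 is forced to False.
v5 is now unconstrained; take v5 = False.
Every clause has at least one true literal under this assignment.
Check each clause:
  1. (~v3 | v1) — ~v3 is true.
  2. (v4 | v1 | ~v3) — ~v3 is true.
  3. (v2 | v3) — v2 is true.
  4. (~v3 | ~v2 | v5) — ~v3 is true.
  5. (v5 | v2) — v2 is true.
  6. (~v1 | ~v2) — ~v1 is true.
  7. (~v2 | ~v3) — ~v3 is true.
  8. (v2 | ~v1 | ~v5) — v2 is true.
  9. (v2 | ~v1 | ~v3) — v2 is true.
  10. (~v2 | ~v4) — ~v4 is true.
  11. (~v5 | ~v3 | ~v4) — ~v5 is true.
  12. (v1 | v3 | v2) — v2 is true.

v1=F  v2=T  v3=F  v4=F  v5=F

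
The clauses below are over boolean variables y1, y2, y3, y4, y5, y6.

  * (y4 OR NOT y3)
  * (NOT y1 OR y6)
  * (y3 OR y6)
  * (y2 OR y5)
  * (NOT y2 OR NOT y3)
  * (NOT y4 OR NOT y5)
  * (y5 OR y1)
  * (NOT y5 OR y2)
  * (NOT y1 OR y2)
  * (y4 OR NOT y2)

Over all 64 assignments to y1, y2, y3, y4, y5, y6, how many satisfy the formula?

1

Satisfying assignments:
  y1=T y2=T y3=F y4=T y5=F y6=T
Count: 1.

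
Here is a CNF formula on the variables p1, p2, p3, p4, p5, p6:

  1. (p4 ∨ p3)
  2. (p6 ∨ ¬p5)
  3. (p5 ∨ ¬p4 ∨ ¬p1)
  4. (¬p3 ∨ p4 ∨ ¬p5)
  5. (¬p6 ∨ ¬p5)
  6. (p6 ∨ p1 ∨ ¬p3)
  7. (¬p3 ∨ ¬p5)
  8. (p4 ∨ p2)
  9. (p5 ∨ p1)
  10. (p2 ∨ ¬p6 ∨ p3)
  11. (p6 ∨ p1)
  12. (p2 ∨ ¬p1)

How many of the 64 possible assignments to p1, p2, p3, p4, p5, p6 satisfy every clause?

Satisfying assignments:
  p1=T p2=T p3=T p4=F p5=F p6=F
  p1=T p2=T p3=T p4=F p5=F p6=T
That's 2 in total.

2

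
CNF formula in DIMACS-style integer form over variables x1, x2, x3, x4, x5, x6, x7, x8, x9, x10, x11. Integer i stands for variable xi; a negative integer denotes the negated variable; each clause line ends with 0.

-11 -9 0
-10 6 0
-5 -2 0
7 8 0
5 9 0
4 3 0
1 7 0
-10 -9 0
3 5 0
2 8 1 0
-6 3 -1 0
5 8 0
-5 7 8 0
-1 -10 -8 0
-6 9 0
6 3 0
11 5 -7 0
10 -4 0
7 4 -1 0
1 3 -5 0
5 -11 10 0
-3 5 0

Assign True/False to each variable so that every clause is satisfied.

Branch on x1: take x1 = False.
  then x7 is forced to True.
The remaining clauses are satisfied by x2 = False, x3 = True, x4 = False, x5 = True, x6 = False, x8 = True, x9 = False, x10 = False, x11 = True.
Every clause has at least one true literal under this assignment.
Check each clause:
  1. (!x11 || !x9) — !x9 is true.
  2. (!x10 || x6) — !x10 is true.
  3. (!x2 || !x5) — !x2 is true.
  4. (x7 || x8) — x8 is true.
  5. (x9 || x5) — x5 is true.
  6. (x3 || x4) — x3 is true.
  7. (x7 || x1) — x7 is true.
  8. (!x10 || !x9) — !x10 is true.
  9. (x3 || x5) — x3 is true.
  10. (x2 || x8 || x1) — x8 is true.
  11. (!x6 || !x1 || x3) — !x6 is true.
  12. (x5 || x8) — x8 is true.
  13. (!x5 || x8 || x7) — x8 is true.
  14. (!x10 || !x1 || !x8) — !x10 is true.
  15. (x9 || !x6) — !x6 is true.
  16. (x6 || x3) — x3 is true.
  17. (x11 || !x7 || x5) — x11 is true.
  18. (!x4 || x10) — !x4 is true.
  19. (x7 || x4 || !x1) — !x1 is true.
  20. (x1 || !x5 || x3) — x3 is true.
  21. (!x11 || x10 || x5) — x5 is true.
  22. (x5 || !x3) — x5 is true.

x1=F, x2=F, x3=T, x4=F, x5=T, x6=F, x7=T, x8=T, x9=F, x10=F, x11=T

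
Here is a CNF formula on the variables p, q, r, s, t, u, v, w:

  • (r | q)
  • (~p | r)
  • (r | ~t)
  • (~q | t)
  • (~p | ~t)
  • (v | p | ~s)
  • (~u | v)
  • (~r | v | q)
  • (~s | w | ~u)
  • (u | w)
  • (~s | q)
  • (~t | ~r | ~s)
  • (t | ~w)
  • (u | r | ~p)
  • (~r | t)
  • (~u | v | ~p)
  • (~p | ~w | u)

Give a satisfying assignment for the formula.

Pure literal: s appears only negated; assign s = False.
v occurs only positively in the remaining clauses — set v = True.
Set p = False and propagate.
The remaining clauses are satisfied by q = True, r = True, t = True, u = True, w = False.
Every clause has at least one true literal under this assignment.

p = F, q = T, r = T, s = F, t = T, u = T, v = T, w = F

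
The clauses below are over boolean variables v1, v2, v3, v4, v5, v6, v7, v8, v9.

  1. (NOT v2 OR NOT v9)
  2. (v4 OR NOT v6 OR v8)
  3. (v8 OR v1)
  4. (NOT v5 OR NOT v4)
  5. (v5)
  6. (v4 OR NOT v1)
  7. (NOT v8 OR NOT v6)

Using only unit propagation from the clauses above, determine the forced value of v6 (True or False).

(v5) stands alone — v5 = True.
(NOT v5 OR NOT v4): since v5 = True, the clause reduces to (NOT v4). v4 = False.
(NOT v1 OR v4) with v4 = False leaves only NOT v1, so v1 = False.
(v1 OR v8): since v1 = False, the clause reduces to (v8). v8 = True.
(NOT v6 OR NOT v8) with v8 = True leaves only NOT v6, so v6 = False.

False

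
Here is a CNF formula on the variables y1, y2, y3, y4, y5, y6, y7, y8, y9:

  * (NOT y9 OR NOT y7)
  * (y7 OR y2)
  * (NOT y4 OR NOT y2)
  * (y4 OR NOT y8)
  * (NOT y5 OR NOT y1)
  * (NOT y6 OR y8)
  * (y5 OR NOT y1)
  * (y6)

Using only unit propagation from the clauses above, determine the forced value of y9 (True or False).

False

Unit clause (y6) sets y6 = True.
From (NOT y6 OR y8) and y6 = True: y8 = True.
From (NOT y8 OR y4) and y8 = True: y4 = True.
In (NOT y2 OR NOT y4), NOT y4 is now false; NOT y2 must hold, so y2 = False.
(y7 OR y2) with y2 = False leaves only y7, so y7 = True.
In (NOT y7 OR NOT y9), NOT y7 is now false; NOT y9 must hold, so y9 = False.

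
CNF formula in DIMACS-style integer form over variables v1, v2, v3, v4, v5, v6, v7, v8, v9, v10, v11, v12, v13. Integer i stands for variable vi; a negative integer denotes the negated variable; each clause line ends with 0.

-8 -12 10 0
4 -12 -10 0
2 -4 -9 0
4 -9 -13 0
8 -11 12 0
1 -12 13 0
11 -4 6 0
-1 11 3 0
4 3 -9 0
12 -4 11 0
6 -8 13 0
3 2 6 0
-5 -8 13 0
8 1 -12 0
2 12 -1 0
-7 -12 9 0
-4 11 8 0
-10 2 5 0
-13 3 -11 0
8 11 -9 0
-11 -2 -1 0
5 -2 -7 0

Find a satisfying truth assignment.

Pure literal: v3 appears only positively; assign v3 = True.
Pure literal: v6 appears only positively; assign v6 = True.
Set v1 = True and propagate.
Set v2 = True and propagate.
  then v11 is forced to False.
Try v4 = False.
The remaining clauses are satisfied by v5 = True, v7 = False, v8 = True, v9 = False, v10 = True, v12 = False, v13 = True.

v1=1, v2=1, v3=1, v4=0, v5=1, v6=1, v7=0, v8=1, v9=0, v10=1, v11=0, v12=0, v13=1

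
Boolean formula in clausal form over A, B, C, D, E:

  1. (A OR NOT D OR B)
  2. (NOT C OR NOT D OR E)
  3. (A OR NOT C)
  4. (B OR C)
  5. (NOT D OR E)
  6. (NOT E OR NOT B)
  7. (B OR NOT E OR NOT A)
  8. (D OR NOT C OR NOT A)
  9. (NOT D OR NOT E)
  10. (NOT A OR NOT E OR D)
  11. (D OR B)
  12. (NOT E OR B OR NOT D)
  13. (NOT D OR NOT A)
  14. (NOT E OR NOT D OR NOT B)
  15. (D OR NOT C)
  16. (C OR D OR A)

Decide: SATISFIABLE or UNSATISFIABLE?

Branch on A: take A = True.
  then D is forced to False.
  then C is forced to False.
  then B is forced to True.
  then E is forced to False.
So A=T  B=T  C=F  D=F  E=F is a satisfying assignment.

SATISFIABLE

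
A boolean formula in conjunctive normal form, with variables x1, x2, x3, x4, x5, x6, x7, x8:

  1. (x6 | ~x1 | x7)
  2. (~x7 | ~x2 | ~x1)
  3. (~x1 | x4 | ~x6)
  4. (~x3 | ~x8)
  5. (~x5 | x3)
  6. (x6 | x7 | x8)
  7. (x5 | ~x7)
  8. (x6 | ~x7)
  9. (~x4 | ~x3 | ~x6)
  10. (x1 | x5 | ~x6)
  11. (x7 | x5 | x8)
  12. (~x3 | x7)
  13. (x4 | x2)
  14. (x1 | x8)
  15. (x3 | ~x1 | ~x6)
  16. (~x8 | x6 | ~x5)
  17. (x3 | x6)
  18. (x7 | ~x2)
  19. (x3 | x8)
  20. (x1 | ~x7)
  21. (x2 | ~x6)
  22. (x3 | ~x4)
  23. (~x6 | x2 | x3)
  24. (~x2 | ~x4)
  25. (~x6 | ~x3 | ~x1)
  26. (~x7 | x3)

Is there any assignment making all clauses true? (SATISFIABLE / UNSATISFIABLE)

UNSATISFIABLE

x6 = True:
  propagation gives x2=True, x7=True, x1=False; an empty clause results — contradiction.
x6 = False:
  propagation gives x7=False, x1=False, x8=True, x3=False; an empty clause results — contradiction.
Every branch closes, so no satisfying assignment exists.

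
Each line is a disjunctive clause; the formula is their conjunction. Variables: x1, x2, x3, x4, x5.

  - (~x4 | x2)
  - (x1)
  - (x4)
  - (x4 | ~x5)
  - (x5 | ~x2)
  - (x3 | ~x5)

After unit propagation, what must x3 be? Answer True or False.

Unit clause (x1) sets x1 = True.
Unit clause (x4) sets x4 = True.
From (x2 | ~x4) and x4 = True: x2 = True.
(~x2 | x5) with x2 = True leaves only x5, so x5 = True.
(x3 | ~x5): since x5 = True, the clause reduces to (x3). x3 = True.

True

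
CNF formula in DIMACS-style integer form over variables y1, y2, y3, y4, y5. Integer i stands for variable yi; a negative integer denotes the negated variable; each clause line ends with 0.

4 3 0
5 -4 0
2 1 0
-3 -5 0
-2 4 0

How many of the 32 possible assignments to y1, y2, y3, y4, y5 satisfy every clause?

4

The models are:
  y1=F y2=T y3=F y4=T y5=T
  y1=T y2=F y3=F y4=T y5=T
  y1=T y2=F y3=T y4=F y5=F
  y1=T y2=T y3=F y4=T y5=T
That's 4 in total.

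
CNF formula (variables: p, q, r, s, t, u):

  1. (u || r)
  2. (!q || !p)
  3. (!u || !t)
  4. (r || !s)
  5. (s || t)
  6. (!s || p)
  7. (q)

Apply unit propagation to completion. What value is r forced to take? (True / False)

True

Unit clause (q) sets q = True.
From (!q || !p) and q = True: p = False.
In (!s || p), p is now false; !s must hold, so s = False.
(s || t) with s = False leaves only t, so t = True.
From (!t || !u) and t = True: u = False.
From (u || r) and u = False: r = True.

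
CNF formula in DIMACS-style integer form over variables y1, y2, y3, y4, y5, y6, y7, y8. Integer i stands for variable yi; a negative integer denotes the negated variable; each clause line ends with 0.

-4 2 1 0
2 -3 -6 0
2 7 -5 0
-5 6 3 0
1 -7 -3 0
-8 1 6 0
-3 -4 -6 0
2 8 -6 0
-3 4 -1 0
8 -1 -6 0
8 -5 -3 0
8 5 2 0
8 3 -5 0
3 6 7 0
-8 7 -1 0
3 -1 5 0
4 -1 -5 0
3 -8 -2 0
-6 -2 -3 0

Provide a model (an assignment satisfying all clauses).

Try y1 = False.
Set y2 = True and propagate.
Set y3 = False and propagate.
  then y8 is forced to False.
  then y5 is forced to False.
For the remaining variables, y4 = False, y6 = True, y7 = False works.
Every clause has at least one true literal under this assignment.
Check each clause:
  1. (!y4 || y1 || y2) — y2 is true.
  2. (!y6 || y2 || !y3) — y2 is true.
  3. (y7 || y2 || !y5) — y2 is true.
  4. (y6 || y3 || !y5) — y6 is true.
  5. (y1 || !y7 || !y3) — !y3 is true.
  6. (y1 || !y8 || y6) — !y8 is true.
  7. (!y3 || !y4 || !y6) — !y4 is true.
  8. (y2 || y8 || !y6) — y2 is true.
  9. (!y3 || !y1 || y4) — !y3 is true.
  10. (y8 || !y1 || !y6) — !y1 is true.
  11. (!y3 || y8 || !y5) — !y5 is true.
  12. (y2 || y8 || y5) — y2 is true.
  13. (!y5 || y8 || y3) — !y5 is true.
  14. (y3 || y7 || y6) — y6 is true.
  15. (!y8 || y7 || !y1) — !y8 is true.
  16. (y5 || y3 || !y1) — !y1 is true.
  17. (!y5 || y4 || !y1) — !y5 is true.
  18. (!y2 || !y8 || y3) — !y8 is true.
  19. (!y6 || !y3 || !y2) — !y3 is true.

y1=False, y2=True, y3=False, y4=False, y5=False, y6=True, y7=False, y8=False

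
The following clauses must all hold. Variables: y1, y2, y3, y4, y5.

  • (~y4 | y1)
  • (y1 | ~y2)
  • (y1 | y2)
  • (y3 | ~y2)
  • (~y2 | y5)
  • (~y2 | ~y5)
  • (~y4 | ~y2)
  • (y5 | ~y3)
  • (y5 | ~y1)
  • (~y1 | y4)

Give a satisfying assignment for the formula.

y1=1, y2=0, y3=0, y4=1, y5=1

Check each clause:
  1. (~y4 | y1) — y1 is true.
  2. (~y2 | y1) — y1 is true.
  3. (y2 | y1) — y1 is true.
  4. (~y2 | y3) — ~y2 is true.
  5. (~y2 | y5) — y5 is true.
  6. (~y5 | ~y2) — ~y2 is true.
  7. (~y4 | ~y2) — ~y2 is true.
  8. (~y3 | y5) — ~y3 is true.
  9. (~y1 | y5) — y5 is true.
  10. (~y1 | y4) — y4 is true.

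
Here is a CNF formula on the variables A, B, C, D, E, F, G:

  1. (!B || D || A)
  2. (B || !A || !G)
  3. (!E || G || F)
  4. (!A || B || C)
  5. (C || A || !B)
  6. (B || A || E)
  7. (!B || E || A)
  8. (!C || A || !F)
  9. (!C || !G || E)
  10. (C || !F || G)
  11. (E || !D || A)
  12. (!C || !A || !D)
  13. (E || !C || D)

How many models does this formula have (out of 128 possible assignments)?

21

Case analysis on A and C:
  A=1, C=1: remaining (B,D,E,F,G) ∈ {(0,0,1,1,0); (1,0,1,0,1); (1,0,1,1,0); (1,0,1,1,1)} — 4.
  A=1, C=0: D free; 5 ways for (B,E,F,G) × 2^1 = 10.
  A=0, C=1: remaining (B,D,E,F,G) ∈ {(0,0,1,0,1); (0,1,1,0,1); (1,1,1,0,1)} — 3.
  A=0, C=0: remaining (B,D,E,F,G) ∈ {(0,0,1,0,1); (0,0,1,1,1); (0,1,1,0,1); (0,1,1,1,1)} — 4.
Total: 4 + 10 + 3 + 4 = 21.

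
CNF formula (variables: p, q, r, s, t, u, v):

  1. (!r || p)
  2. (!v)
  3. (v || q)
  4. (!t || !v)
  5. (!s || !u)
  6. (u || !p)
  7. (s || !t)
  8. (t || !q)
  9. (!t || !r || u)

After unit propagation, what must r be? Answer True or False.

Unit clause (!v) sets v = False.
In (q || v), v is now false; q must hold, so q = True.
(t || !q): since q = True, the clause reduces to (t). t = True.
(!t || s) with t = True leaves only s, so s = True.
(!s || !u): since s = True, the clause reduces to (!u). u = False.
From (!p || u) and u = False: p = False.
(!r || p): since p = False, the clause reduces to (!r). r = False.

False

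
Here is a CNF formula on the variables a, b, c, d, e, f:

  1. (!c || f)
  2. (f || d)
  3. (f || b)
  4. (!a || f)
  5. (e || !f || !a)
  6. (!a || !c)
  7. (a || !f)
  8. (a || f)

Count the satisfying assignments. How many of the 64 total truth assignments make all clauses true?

Satisfying assignments:
  a=T b=F c=F d=F e=T f=T
  a=T b=F c=F d=T e=T f=T
  a=T b=T c=F d=F e=T f=T
  a=T b=T c=F d=T e=T f=T
That's 4 in total.

4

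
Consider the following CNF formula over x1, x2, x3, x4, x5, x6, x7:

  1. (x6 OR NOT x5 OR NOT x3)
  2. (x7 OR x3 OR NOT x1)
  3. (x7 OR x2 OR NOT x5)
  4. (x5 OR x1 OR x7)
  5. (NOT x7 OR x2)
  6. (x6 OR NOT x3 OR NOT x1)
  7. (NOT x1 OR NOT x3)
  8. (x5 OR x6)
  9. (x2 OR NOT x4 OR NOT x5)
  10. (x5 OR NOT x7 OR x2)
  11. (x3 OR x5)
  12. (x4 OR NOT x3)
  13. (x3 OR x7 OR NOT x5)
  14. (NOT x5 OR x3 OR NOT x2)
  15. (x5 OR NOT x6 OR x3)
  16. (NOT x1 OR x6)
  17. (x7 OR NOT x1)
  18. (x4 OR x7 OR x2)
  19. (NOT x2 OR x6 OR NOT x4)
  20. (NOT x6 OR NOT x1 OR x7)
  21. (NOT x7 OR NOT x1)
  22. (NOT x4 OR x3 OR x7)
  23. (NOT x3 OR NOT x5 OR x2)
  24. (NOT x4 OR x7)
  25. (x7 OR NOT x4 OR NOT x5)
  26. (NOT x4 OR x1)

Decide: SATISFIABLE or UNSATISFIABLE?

UNSATISFIABLE

x7 = True:
  propagation gives x2=True, x1=False, x4=False, x3=False; an empty clause results — contradiction.
x7 = False:
  propagation gives x1=False, x5=True, x2=True, x3=True; an empty clause results — contradiction.
Every branch closes, so no satisfying assignment exists.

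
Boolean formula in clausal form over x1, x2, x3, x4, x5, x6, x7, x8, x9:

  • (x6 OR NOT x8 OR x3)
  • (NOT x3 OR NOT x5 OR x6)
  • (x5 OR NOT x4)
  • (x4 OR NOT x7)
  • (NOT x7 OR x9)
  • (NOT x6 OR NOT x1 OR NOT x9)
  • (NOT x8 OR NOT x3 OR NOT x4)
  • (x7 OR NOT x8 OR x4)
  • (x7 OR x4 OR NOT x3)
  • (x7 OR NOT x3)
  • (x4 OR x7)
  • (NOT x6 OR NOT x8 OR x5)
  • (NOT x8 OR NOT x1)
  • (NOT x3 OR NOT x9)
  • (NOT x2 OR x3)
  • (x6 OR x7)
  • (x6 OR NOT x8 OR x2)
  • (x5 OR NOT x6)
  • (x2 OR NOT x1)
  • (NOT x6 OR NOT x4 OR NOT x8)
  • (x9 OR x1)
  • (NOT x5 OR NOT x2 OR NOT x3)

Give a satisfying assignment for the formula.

x1=F, x2=F, x3=F, x4=T, x5=T, x6=T, x7=T, x8=F, x9=T

Pure literal: x8 appears only negated; assign x8 = False.
Try x1 = False.
  then x9 is forced to True.
  then x3 is forced to False.
  then x2 is forced to False.
Set x4 = True and propagate.
  then x5 is forced to True.
For the remaining variables, x6 = True, x7 = True works.
Check each clause:
  1. (x6 OR x3 OR NOT x8) — NOT x8 is true.
  2. (NOT x5 OR x6 OR NOT x3) — NOT x3 is true.
  3. (NOT x4 OR x5) — x5 is true.
  4. (x4 OR NOT x7) — x4 is true.
  5. (x9 OR NOT x7) — x9 is true.
  6. (NOT x6 OR NOT x9 OR NOT x1) — NOT x1 is true.
  7. (NOT x3 OR NOT x8 OR NOT x4) — NOT x8 is true.
  8. (x7 OR NOT x8 OR x4) — NOT x8 is true.
  9. (x7 OR NOT x3 OR x4) — x4 is true.
  10. (x7 OR NOT x3) — NOT x3 is true.
  11. (x7 OR x4) — x4 is true.
  12. (x5 OR NOT x8 OR NOT x6) — NOT x8 is true.
  13. (NOT x8 OR NOT x1) — NOT x8 is true.
  14. (NOT x9 OR NOT x3) — NOT x3 is true.
  15. (NOT x2 OR x3) — NOT x2 is true.
  16. (x6 OR x7) — x6 is true.
  17. (x2 OR NOT x8 OR x6) — NOT x8 is true.
  18. (x5 OR NOT x6) — x5 is true.
  19. (NOT x1 OR x2) — NOT x1 is true.
  20. (NOT x8 OR NOT x4 OR NOT x6) — NOT x8 is true.
  21. (x9 OR x1) — x9 is true.
  22. (NOT x2 OR NOT x5 OR NOT x3) — NOT x3 is true.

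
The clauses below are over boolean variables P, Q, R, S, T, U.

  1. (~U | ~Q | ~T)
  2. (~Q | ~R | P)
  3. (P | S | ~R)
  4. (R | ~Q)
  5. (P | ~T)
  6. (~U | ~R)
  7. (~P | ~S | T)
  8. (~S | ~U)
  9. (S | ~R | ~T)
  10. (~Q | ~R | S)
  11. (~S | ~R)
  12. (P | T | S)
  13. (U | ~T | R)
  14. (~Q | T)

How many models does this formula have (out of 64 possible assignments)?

5

The models are:
  P=F Q=F R=F S=T T=F U=F
  P=T Q=F R=F S=F T=F U=F
  P=T Q=F R=F S=F T=F U=T
  P=T Q=F R=F S=F T=T U=T
  P=T Q=F R=T S=F T=F U=F
That's 5 in total.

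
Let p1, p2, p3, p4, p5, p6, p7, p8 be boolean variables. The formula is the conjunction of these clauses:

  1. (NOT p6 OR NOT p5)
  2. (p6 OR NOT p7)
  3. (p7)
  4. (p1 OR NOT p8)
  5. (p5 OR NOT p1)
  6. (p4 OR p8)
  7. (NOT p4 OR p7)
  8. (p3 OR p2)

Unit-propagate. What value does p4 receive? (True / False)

Unit clause (p7) sets p7 = True.
In (p6 OR NOT p7), NOT p7 is now false; p6 must hold, so p6 = True.
From (NOT p5 OR NOT p6) and p6 = True: p5 = False.
In (NOT p1 OR p5), p5 is now false; NOT p1 must hold, so p1 = False.
From (NOT p8 OR p1) and p1 = False: p8 = False.
(p4 OR p8) with p8 = False leaves only p4, so p4 = True.

True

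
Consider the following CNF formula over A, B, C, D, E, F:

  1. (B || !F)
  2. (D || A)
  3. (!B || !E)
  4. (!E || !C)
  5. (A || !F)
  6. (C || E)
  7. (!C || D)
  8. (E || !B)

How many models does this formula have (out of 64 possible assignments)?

5

Satisfying assignments:
  A=F B=F C=F D=T E=T F=F
  A=F B=F C=T D=T E=F F=F
  A=T B=F C=F D=F E=T F=F
  A=T B=F C=F D=T E=T F=F
  A=T B=F C=T D=T E=F F=F
Count: 5.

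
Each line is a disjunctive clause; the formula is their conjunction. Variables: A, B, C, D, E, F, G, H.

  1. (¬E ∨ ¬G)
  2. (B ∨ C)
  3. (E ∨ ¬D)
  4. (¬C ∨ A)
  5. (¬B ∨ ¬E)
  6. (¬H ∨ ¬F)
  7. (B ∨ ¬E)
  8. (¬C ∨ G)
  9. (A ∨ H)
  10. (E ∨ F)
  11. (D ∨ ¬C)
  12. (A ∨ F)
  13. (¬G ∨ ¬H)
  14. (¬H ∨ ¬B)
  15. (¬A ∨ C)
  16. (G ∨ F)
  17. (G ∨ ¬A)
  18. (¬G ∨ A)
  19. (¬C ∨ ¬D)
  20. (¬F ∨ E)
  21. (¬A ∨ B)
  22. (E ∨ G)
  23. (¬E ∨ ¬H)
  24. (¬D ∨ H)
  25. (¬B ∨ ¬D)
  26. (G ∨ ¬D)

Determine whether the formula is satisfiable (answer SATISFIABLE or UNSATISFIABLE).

E = True:
  propagation gives G=False, B=False; an empty clause results — contradiction.
E = False:
  propagation gives D=False, F=True; an empty clause results — contradiction.
Every branch closes, so no satisfying assignment exists.

UNSATISFIABLE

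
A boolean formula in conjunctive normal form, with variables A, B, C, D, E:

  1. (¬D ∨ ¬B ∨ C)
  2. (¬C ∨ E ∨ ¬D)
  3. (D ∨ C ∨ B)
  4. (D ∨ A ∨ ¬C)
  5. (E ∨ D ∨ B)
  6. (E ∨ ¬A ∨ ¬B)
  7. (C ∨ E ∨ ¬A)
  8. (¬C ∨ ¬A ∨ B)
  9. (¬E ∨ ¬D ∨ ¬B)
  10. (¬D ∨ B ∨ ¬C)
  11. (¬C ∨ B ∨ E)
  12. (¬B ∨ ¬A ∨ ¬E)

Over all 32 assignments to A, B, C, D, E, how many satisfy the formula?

Satisfying assignments:
  A=0 B=0 C=0 D=1 E=0
  A=0 B=0 C=0 D=1 E=1
  A=0 B=1 C=0 D=0 E=0
  A=0 B=1 C=0 D=0 E=1
  A=1 B=0 C=0 D=1 E=1
That's 5 in total.

5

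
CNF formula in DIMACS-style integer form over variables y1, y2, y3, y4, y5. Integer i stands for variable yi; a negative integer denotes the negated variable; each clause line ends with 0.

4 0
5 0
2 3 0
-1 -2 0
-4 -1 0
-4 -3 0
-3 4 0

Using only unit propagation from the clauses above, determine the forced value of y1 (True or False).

False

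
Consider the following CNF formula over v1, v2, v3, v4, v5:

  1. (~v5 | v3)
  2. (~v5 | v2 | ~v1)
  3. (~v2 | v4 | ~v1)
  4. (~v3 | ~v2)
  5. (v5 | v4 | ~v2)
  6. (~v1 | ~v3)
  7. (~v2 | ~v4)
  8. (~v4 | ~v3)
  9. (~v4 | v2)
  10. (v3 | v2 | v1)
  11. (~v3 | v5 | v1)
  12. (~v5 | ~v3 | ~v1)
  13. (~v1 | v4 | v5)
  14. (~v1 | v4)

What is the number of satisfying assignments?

Satisfying assignments:
  v1=F v2=F v3=T v4=F v5=T
That's 1 in total.

1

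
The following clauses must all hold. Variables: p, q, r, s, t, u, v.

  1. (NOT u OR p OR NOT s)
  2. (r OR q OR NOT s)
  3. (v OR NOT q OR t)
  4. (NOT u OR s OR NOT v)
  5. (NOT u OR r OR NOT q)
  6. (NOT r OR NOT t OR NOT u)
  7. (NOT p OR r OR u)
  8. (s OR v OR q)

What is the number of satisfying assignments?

35

Case analysis on u and q:
  u=1, q=1: remaining (p,r,s,t,v) ∈ {(1,1,1,0,1)} — 1.
  u=1, q=0: remaining (p,r,s,t,v) ∈ {(1,1,1,0,0); (1,1,1,0,1)} — 2.
  u=0, q=1: s free; 9 ways for (p,r,t,v) × 2^1 = 18.
  u=0, q=0: t free; 7 ways for (p,r,s,v) × 2^1 = 14.
Total: 1 + 2 + 18 + 14 = 35.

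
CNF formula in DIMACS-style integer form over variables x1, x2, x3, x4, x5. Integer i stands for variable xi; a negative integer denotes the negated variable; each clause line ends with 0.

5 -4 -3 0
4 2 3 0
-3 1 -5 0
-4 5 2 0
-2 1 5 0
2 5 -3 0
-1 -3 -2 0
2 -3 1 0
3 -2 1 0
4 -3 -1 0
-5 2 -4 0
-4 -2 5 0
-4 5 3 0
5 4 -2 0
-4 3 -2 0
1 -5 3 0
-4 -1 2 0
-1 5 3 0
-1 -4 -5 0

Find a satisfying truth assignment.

x1=T, x2=T, x3=F, x4=F, x5=T

Check each clause:
  1. {¬x4, ¬x3, x5} — x5 is true.
  2. {x4, x2, x3} — x2 is true.
  3. {x1, ¬x5, ¬x3} — x1 is true.
  4. {x5, x2, ¬x4} — x2 is true.
  5. {¬x2, x5, x1} — x1 is true.
  6. {¬x3, x2, x5} — ¬x3 is true.
  7. {¬x1, ¬x3, ¬x2} — ¬x3 is true.
  8. {x2, ¬x3, x1} — x1 is true.
  9. {x1, ¬x2, x3} — x1 is true.
  10. {x4, ¬x1, ¬x3} — ¬x3 is true.
  11. {¬x5, ¬x4, x2} — x2 is true.
  12. {¬x2, x5, ¬x4} — ¬x4 is true.
  13. {x3, ¬x4, x5} — ¬x4 is true.
  14. {x5, x4, ¬x2} — x5 is true.
  15. {¬x4, ¬x2, x3} — ¬x4 is true.
  16. {x3, ¬x5, x1} — x1 is true.
  17. {x2, ¬x4, ¬x1} — x2 is true.
  18. {x3, ¬x1, x5} — x5 is true.
  19. {¬x5, ¬x4, ¬x1} — ¬x4 is true.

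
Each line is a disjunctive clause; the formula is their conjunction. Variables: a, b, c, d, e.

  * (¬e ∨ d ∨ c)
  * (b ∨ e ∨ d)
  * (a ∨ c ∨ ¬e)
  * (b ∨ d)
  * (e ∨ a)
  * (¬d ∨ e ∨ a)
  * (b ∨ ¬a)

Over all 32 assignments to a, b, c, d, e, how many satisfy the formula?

Case analysis on e and a:
  e=T, a=T: remaining (b,c,d) ∈ {(T,F,T); (T,T,F); (T,T,T)} — 3.
  e=T, a=F: remaining (b,c,d) ∈ {(F,T,T); (T,T,F); (T,T,T)} — 3.
  e=F, a=T: remaining (b,c,d) ∈ {(T,F,F); (T,F,T); (T,T,F); (T,T,T)} — 4.
  e=F, a=F: a clause becomes empty — 0.
Total: 3 + 3 + 4 + 0 = 10.

10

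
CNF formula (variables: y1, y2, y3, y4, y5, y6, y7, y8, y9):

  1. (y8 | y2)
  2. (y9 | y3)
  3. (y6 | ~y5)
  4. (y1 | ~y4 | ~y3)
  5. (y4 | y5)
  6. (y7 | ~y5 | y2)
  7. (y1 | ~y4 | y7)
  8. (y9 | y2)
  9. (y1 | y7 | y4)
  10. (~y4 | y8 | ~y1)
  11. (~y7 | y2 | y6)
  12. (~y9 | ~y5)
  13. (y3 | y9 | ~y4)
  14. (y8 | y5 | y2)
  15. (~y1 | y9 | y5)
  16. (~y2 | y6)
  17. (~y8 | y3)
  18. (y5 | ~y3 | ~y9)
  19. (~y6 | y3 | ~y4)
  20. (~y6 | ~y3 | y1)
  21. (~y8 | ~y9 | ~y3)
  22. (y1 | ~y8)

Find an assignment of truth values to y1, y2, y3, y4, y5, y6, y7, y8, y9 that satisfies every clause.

y1=True, y2=True, y3=True, y4=False, y5=True, y6=True, y7=False, y8=True, y9=False

Check each clause:
  1. (y2 | y8) — y8 is true.
  2. (y9 | y3) — y3 is true.
  3. (y6 | ~y5) — y6 is true.
  4. (y1 | ~y3 | ~y4) — y1 is true.
  5. (y5 | y4) — y5 is true.
  6. (y7 | y2 | ~y5) — y2 is true.
  7. (y1 | y7 | ~y4) — y1 is true.
  8. (y2 | y9) — y2 is true.
  9. (y1 | y7 | y4) — y1 is true.
  10. (~y1 | y8 | ~y4) — y8 is true.
  11. (y2 | ~y7 | y6) — ~y7 is true.
  12. (~y9 | ~y5) — ~y9 is true.
  13. (y9 | y3 | ~y4) — y3 is true.
  14. (y2 | y5 | y8) — y8 is true.
  15. (y9 | y5 | ~y1) — y5 is true.
  16. (y6 | ~y2) — y6 is true.
  17. (y3 | ~y8) — y3 is true.
  18. (y5 | ~y9 | ~y3) — y5 is true.
  19. (~y6 | y3 | ~y4) — y3 is true.
  20. (y1 | ~y6 | ~y3) — y1 is true.
  21. (~y9 | ~y3 | ~y8) — ~y9 is true.
  22. (y1 | ~y8) — y1 is true.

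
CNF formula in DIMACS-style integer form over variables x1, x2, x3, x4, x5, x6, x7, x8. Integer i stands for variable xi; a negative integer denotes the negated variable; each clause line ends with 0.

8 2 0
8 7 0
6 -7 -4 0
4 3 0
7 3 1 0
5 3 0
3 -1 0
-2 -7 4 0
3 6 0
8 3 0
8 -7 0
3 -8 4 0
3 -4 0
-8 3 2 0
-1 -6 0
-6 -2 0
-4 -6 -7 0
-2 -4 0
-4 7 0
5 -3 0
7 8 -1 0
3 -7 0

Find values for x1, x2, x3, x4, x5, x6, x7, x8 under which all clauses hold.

x1=True  x2=False  x3=True  x4=False  x5=True  x6=False  x7=True  x8=True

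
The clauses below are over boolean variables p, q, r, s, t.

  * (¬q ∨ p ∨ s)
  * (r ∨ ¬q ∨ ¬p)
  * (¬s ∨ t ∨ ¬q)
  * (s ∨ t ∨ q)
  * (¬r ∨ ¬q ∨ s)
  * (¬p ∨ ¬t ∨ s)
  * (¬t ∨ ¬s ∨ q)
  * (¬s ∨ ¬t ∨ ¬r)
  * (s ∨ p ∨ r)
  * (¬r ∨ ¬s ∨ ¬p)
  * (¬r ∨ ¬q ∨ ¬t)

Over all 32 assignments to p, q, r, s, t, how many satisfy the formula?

The models are:
  p=0 q=0 r=0 s=1 t=0
  p=0 q=0 r=1 s=0 t=1
  p=0 q=0 r=1 s=1 t=0
  p=0 q=1 r=0 s=1 t=1
  p=1 q=0 r=0 s=1 t=0
That's 5 in total.

5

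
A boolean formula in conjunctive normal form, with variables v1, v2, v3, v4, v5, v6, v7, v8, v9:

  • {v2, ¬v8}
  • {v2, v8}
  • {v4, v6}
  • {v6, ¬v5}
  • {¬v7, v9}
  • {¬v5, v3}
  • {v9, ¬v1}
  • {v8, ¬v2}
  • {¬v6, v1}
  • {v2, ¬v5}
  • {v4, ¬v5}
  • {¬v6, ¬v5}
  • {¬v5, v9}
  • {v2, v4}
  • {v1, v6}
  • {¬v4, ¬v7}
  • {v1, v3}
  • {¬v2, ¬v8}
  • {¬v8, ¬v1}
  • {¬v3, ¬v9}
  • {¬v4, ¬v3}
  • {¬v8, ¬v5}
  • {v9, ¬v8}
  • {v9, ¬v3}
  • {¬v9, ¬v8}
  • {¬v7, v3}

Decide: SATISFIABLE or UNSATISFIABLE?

UNSATISFIABLE

v8 = True:
  propagation gives v2=True; an empty clause results — contradiction.
v8 = False:
  propagation gives v2=True; an empty clause results — contradiction.
Every branch closes, so no satisfying assignment exists.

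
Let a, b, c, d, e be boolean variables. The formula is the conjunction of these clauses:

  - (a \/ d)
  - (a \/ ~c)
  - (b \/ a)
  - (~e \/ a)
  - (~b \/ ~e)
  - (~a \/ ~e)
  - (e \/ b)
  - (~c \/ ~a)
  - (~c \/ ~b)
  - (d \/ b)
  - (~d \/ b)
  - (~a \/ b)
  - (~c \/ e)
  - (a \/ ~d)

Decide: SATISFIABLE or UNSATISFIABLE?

SATISFIABLE

Pure literal: c appears only negated; assign c = False.
Try a = True.
  then e is forced to False.
  then b is forced to True.
d is now unconstrained; take d = False.
Every clause has at least one true literal under this assignment.
So a = T, b = T, c = F, d = F, e = F is a satisfying assignment.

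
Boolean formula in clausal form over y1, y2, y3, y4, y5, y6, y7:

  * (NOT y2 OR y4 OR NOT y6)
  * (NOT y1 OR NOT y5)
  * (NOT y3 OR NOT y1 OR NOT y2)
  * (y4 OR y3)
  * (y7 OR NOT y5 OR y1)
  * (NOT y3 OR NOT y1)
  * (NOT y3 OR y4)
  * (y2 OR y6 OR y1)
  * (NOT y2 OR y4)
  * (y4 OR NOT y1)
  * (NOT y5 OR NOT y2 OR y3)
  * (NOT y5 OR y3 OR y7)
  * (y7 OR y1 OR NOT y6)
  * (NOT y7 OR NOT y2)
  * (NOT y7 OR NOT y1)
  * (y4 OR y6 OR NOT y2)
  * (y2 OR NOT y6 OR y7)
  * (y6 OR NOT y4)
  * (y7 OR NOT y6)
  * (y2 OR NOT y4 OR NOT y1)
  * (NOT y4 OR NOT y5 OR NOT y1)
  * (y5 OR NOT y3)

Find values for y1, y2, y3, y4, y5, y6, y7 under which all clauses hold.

Set y1 = False and propagate.
The remaining clauses are satisfied by y2 = False, y3 = True, y4 = True, y5 = True, y6 = True, y7 = True.

y1=False  y2=False  y3=True  y4=True  y5=True  y6=True  y7=True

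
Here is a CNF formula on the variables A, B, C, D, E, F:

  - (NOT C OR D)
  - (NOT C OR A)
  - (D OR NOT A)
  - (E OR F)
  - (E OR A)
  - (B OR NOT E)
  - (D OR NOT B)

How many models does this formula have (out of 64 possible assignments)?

Split on A, then D.
  A=T, D=T: C free; 4 ways for (B,E,F) × 2^1 = 8.
  A=T, D=F: a clause becomes empty — 0.
  A=F, D=T: remaining (B,C,E,F) ∈ {(T,F,T,F); (T,F,T,T)} — 2.
  A=F, D=F: a clause becomes empty — 0.
Total: 8 + 0 + 2 + 0 = 10.

10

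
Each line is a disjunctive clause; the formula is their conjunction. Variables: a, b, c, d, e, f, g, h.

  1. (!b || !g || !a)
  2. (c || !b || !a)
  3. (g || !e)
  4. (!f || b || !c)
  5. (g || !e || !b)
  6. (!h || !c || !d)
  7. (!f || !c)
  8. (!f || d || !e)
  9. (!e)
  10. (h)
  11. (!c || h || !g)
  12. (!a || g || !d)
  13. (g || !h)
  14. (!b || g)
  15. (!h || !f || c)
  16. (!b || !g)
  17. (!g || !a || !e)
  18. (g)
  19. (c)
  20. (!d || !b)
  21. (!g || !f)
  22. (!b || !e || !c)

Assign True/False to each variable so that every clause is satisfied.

a=1, b=0, c=1, d=0, e=0, f=0, g=1, h=1

Unit propagation: (!e) forces e = False.
(h) is a unit clause, so h = True.
Unit propagation: (g) forces g = True.
Unit propagation: (!b) forces b = False.
(c) is a unit clause, so c = True.
The clause (!f) is unit: f must be False.
The clause (!d) is unit: d must be False.
a is now unconstrained; take a = True.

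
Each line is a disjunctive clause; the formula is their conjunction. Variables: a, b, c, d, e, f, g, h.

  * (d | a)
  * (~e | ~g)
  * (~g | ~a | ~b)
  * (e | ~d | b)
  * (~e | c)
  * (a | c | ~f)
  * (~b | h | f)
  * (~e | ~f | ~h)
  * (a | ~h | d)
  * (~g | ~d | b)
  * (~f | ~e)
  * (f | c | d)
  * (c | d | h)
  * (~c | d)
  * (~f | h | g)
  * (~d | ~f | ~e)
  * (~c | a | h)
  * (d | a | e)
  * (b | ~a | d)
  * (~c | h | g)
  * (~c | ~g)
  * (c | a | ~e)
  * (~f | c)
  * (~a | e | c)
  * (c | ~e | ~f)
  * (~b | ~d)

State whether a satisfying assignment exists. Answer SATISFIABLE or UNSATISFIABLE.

SATISFIABLE

Branch on a: take a = True.
Branch on b: take b = False.
  then d is forced to True.
  then e is forced to True.
  then g is forced to False.
  then c is forced to True.
  then f is forced to False.
  then h is forced to True.
So a=T, b=F, c=T, d=T, e=T, f=F, g=F, h=T is a satisfying assignment.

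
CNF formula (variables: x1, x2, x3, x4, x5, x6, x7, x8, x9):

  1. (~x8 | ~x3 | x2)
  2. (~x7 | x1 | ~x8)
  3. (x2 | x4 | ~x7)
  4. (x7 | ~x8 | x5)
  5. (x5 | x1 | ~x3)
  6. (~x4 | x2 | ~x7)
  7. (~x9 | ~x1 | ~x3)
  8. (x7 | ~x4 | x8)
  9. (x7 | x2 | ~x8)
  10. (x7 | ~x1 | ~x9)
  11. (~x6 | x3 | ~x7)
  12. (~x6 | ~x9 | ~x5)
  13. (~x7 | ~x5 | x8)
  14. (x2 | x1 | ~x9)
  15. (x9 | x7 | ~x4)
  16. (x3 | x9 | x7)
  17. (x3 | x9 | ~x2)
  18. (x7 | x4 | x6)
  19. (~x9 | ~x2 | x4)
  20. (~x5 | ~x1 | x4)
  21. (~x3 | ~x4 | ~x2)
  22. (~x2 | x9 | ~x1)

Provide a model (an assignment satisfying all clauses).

Branch on x1: take x1 = False.
The remaining clauses are satisfied by x2 = True, x3 = True, x4 = False, x5 = True, x6 = True, x7 = False, x8 = True, x9 = False.
Every clause has at least one true literal under this assignment.

x1=False  x2=True  x3=True  x4=False  x5=True  x6=True  x7=False  x8=True  x9=False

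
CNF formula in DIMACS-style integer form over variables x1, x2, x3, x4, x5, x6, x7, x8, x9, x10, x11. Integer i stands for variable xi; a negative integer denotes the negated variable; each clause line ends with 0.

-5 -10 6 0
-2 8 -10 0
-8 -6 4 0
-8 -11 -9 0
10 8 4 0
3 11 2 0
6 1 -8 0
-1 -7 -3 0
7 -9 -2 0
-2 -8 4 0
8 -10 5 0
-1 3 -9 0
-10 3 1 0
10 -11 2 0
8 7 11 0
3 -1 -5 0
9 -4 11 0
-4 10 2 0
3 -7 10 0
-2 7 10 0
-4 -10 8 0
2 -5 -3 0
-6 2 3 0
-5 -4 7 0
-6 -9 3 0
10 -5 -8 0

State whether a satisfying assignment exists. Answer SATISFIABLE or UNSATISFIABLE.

Try x1 = False.
For the remaining variables, x2 = True, x3 = True, x4 = True, x5 = False, x6 = True, x7 = True, x8 = True, x9 = False, x10 = False, x11 = True works.
So x1=F, x2=T, x3=T, x4=T, x5=F, x6=T, x7=T, x8=T, x9=F, x10=F, x11=T is a satisfying assignment.

SATISFIABLE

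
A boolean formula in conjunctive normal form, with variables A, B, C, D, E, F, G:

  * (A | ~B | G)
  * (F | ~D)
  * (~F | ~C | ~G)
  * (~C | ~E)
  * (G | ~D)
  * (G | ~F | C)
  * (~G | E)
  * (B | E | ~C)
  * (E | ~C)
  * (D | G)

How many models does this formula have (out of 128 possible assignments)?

Case analysis on G and C:
  G=1, C=1: a clause becomes empty — 0.
  G=1, C=0: A, B free; 3 ways for (D,E,F) × 2^2 = 12.
  G=0, C=1: a clause becomes empty — 0.
  G=0, C=0: a clause becomes empty — 0.
Total: 0 + 12 + 0 + 0 = 12.

12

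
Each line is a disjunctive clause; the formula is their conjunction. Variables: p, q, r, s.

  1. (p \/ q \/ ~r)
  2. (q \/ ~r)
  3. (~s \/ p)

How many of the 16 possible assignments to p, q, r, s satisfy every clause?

9

Case analysis on p and q:
  p=T, q=T: remaining (r,s) ∈ {(F,F); (F,T); (T,F); (T,T)} — 4.
  p=T, q=F: remaining (r,s) ∈ {(F,F); (F,T)} — 2.
  p=F, q=T: remaining (r,s) ∈ {(F,F); (T,F)} — 2.
  p=F, q=F: remaining (r,s) ∈ {(F,F)} — 1.
Total: 4 + 2 + 2 + 1 = 9.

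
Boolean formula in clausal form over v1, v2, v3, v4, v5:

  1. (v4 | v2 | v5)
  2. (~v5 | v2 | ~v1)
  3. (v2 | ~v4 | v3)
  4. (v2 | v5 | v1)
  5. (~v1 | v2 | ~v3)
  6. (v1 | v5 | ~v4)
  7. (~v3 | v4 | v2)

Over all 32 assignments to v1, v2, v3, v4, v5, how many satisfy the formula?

Split on v2, then v1.
  v2=1, v1=1: v3, v4, v5 free → 2^3 = 8.
  v2=1, v1=0: v3 free; 3 ways for (v4,v5) × 2^1 = 6.
  v2=0, v1=1: a clause becomes empty — 0.
  v2=0, v1=0: remaining (v3,v4,v5) ∈ {(0,0,1); (1,1,1)} — 2.
Total: 8 + 6 + 0 + 2 = 16.

16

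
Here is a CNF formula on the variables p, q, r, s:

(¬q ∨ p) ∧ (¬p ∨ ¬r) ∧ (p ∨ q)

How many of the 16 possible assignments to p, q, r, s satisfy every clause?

4

Satisfying assignments:
  p=T q=F r=F s=F
  p=T q=F r=F s=T
  p=T q=T r=F s=F
  p=T q=T r=F s=T
That's 4 in total.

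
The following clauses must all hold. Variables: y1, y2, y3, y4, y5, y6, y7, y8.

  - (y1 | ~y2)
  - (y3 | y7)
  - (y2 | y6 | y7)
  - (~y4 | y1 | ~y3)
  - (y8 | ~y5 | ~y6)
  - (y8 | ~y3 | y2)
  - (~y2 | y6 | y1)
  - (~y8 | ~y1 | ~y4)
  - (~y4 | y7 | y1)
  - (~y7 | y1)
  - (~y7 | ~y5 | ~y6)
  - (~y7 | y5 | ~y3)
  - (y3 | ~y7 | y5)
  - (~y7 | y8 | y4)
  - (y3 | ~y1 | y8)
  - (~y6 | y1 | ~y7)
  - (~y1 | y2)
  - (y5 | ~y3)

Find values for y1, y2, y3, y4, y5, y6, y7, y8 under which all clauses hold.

y1=True  y2=True  y3=True  y4=False  y5=True  y6=True  y7=False  y8=True

Check each clause:
  1. (y1 | ~y2) — y1 is true.
  2. (y3 | y7) — y3 is true.
  3. (y2 | y6 | y7) — y2 is true.
  4. (~y4 | y1 | ~y3) — y1 is true.
  5. (~y6 | y8 | ~y5) — y8 is true.
  6. (~y3 | y2 | y8) — y8 is true.
  7. (~y2 | y1 | y6) — y1 is true.
  8. (~y8 | ~y1 | ~y4) — ~y4 is true.
  9. (y7 | ~y4 | y1) — y1 is true.
  10. (y1 | ~y7) — ~y7 is true.
  11. (~y5 | ~y6 | ~y7) — ~y7 is true.
  12. (~y3 | y5 | ~y7) — y5 is true.
  13. (y5 | ~y7 | y3) — ~y7 is true.
  14. (y4 | y8 | ~y7) — y8 is true.
  15. (y3 | y8 | ~y1) — y8 is true.
  16. (~y7 | ~y6 | y1) — ~y7 is true.
  17. (~y1 | y2) — y2 is true.
  18. (y5 | ~y3) — y5 is true.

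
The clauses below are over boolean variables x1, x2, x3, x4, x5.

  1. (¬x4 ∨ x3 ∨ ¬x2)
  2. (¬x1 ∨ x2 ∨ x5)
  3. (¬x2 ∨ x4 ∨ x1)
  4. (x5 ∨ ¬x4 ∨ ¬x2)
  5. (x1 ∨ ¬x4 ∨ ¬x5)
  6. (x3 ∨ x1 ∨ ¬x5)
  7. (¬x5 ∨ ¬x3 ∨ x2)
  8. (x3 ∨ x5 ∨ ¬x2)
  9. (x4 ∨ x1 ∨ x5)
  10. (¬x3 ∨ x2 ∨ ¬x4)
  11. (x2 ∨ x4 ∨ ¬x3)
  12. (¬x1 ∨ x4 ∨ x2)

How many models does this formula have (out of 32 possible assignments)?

6

The models are:
  x1=0 x2=0 x3=0 x4=1 x5=0
  x1=1 x2=0 x3=0 x4=1 x5=1
  x1=1 x2=1 x3=0 x4=0 x5=1
  x1=1 x2=1 x3=1 x4=0 x5=0
  x1=1 x2=1 x3=1 x4=0 x5=1
  x1=1 x2=1 x3=1 x4=1 x5=1
That's 6 in total.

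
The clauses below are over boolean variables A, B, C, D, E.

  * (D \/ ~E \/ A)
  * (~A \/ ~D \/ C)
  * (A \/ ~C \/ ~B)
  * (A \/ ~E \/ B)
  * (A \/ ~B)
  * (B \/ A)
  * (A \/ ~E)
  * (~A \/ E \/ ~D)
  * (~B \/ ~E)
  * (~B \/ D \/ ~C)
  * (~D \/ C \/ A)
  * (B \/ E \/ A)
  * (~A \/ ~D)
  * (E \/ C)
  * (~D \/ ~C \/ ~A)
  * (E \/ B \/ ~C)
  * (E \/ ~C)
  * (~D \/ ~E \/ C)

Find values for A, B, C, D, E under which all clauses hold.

A=T  B=F  C=F  D=F  E=T

Try A = True.
  then D is forced to False.
Set B = False and propagate.
Try C = False.
  then E is forced to True.
Every clause has at least one true literal under this assignment.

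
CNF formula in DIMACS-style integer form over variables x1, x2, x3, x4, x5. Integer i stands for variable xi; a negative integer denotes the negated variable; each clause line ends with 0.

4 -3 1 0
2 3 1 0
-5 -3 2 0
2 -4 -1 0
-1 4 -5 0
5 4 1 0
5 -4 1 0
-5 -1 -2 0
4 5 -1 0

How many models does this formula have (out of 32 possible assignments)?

5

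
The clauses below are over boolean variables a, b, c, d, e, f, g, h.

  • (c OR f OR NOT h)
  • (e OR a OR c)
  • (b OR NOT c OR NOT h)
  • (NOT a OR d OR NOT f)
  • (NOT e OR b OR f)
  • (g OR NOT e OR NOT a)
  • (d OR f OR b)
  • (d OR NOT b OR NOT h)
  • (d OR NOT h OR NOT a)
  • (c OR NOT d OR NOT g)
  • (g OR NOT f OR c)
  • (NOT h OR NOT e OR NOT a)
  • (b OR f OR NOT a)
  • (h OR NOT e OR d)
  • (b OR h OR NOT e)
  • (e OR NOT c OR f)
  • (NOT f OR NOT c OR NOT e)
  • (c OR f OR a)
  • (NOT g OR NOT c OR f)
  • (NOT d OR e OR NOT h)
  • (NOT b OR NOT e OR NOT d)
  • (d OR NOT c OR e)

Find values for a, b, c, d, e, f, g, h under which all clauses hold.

a = 1  b = 0  c = 1  d = 1  e = 0  f = 1  g = 1  h = 0

Check each clause:
  1. (NOT h OR c OR f) — NOT h is true.
  2. (c OR e OR a) — a is true.
  3. (NOT h OR b OR NOT c) — NOT h is true.
  4. (NOT f OR d OR NOT a) — d is true.
  5. (b OR f OR NOT e) — NOT e is true.
  6. (NOT a OR NOT e OR g) — NOT e is true.
  7. (f OR b OR d) — d is true.
  8. (NOT h OR NOT b OR d) — NOT h is true.
  9. (NOT a OR d OR NOT h) — NOT h is true.
  10. (NOT g OR c OR NOT d) — c is true.
  11. (g OR c OR NOT f) — c is true.
  12. (NOT a OR NOT h OR NOT e) — NOT h is true.
  13. (b OR f OR NOT a) — f is true.
  14. (h OR d OR NOT e) — NOT e is true.
  15. (b OR h OR NOT e) — NOT e is true.
  16. (f OR NOT c OR e) — f is true.
  17. (NOT f OR NOT c OR NOT e) — NOT e is true.
  18. (c OR f OR a) — a is true.
  19. (f OR NOT g OR NOT c) — f is true.
  20. (NOT h OR NOT d OR e) — NOT h is true.
  21. (NOT d OR NOT e OR NOT b) — NOT e is true.
  22. (NOT c OR e OR d) — d is true.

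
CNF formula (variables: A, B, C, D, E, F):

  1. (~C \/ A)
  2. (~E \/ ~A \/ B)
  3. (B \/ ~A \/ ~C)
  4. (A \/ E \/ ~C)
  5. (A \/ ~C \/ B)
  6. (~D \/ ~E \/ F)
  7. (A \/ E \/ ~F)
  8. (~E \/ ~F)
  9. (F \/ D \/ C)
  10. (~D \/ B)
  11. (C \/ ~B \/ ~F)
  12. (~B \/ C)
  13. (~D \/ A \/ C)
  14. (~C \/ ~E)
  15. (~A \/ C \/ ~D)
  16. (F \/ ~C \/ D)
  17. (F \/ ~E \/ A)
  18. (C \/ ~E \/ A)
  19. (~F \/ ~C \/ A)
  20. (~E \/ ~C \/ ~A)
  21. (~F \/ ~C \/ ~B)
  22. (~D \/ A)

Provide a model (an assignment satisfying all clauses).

A=T, B=F, C=F, D=F, E=F, F=T

Set A = True and propagate.
The remaining clauses are satisfied by B = False, C = False, D = False, E = False, F = True.
Every clause has at least one true literal under this assignment.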